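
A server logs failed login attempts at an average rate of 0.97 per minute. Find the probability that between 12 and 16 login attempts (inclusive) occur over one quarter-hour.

Over the interval, μ = 0.97 × 15 = 14.55 (a quarter-hour = 15 minutes).
P(12 ≤ N ≤ 16) = Σ_{j=12}^{16} e^(−14.55) · 14.55^j/j! ≈ 0.4902.

0.4902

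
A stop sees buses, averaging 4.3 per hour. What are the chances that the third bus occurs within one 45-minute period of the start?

Over the interval, μ = 4.3 × 0.75 = 3.225 (a 45-minute period = 0.75 hours).
The third arrival falls in the interval iff at least 3 events occur there: P(S_3 ≤ t) = P(N ≥ 3) = 1 − P(N ≤ 2) ≈ 0.6253.

0.6253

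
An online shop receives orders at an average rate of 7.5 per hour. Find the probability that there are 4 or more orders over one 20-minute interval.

Over the interval, μ = 7.5 × 1/3 = 2.5 (a 20-minute interval = 1/3 hours).
P(N ≥ 4) = 1 − P(N ≤ 3) = 1 − Σ_{j=0}^{3} e^(−μ) μ^j/j! ≈ 0.2424.

0.2424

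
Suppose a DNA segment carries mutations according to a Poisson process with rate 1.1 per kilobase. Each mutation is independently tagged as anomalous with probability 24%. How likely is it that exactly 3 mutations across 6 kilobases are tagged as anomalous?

0.1359

Thinning: the mutations that are tagged as anomalous themselves form a Poisson process with rate 0.24 × 1.1 = 0.264 per kilobase.
Over the interval, μ = 0.264 × 6 = 1.584 (6 kilobases).
P(N = 3) = e^(−1.584) · 1.584^3/3! ≈ 0.1359.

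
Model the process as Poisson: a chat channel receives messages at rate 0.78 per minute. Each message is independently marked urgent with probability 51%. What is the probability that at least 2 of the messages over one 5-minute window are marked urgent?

Thinning: the messages that are marked urgent themselves form a Poisson process with rate 0.51 × 0.78 = 0.3978 per minute.
Over the interval, μ = 0.3978 × 5 = 1.989 (a 5-minute window = 5 minutes).
P(N ≥ 2) = 1 − P(N ≤ 1) ≈ 0.5910.

0.5910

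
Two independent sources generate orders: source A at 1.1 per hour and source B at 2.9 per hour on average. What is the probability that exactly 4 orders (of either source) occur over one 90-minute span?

Independent Poisson processes superpose: combined rate λ = 1.1 + 2.9 = 4 per hour.
Over the interval, μ = 4 × 1.5 = 6 (a 90-minute span = 1.5 hours).
P(N = 4) = e^(−6) · 6^4/4! ≈ 0.1339.

0.1339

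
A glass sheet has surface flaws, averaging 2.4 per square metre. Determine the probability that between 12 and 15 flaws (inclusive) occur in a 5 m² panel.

0.3828

Over the interval, μ = 2.4 × 5 = 12 (a 5 m² panel = 5 square metres).
P(12 ≤ N ≤ 15) = Σ_{j=12}^{15} e^(−12) · 12^j/j! ≈ 0.3828.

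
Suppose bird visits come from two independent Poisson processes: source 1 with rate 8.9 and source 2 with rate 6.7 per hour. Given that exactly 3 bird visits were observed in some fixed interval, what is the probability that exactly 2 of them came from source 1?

0.4194

Given the total, each event is independently from source 1 with probability p = λ_1/(λ_1+λ_2) = 8.9/15.6 ≈ 0.5705.
So K ~ Binomial(3, 8.9/15.6): P(K = 2) = C(3,2) · (8.9/15.6)^2 · (6.7/15.6)^1 ≈ 0.4194.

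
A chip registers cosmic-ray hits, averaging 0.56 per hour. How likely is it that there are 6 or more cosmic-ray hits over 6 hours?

0.1245

Over the interval, μ = 0.56 × 6 = 3.36 (6 hours).
P(N ≥ 6) = 1 − P(N ≤ 5) = 1 − Σ_{j=0}^{5} e^(−μ) μ^j/j! ≈ 0.1245.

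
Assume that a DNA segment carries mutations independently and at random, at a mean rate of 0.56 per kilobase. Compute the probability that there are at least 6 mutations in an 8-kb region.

Over the interval, μ = 0.56 × 8 = 4.48 (an 8-kb region = 8 kilobases).
P(N ≥ 6) = 1 − P(N ≤ 5) = 1 − Σ_{j=0}^{5} e^(−μ) μ^j/j! ≈ 0.2937.

0.2937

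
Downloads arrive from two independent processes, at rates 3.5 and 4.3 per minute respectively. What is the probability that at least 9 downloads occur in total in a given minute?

0.3796

Independent Poisson processes superpose: combined rate λ = 3.5 + 4.3 = 7.8 per minute.
So μ = 7.8.
P(N ≥ 9) = 1 − P(N ≤ 8) ≈ 0.3796.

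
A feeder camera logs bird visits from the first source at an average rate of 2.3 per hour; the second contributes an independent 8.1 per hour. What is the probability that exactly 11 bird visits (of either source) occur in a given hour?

0.1174

Independent Poisson processes superpose: combined rate λ = 2.3 + 8.1 = 10.4 per hour.
So μ = 10.4.
P(N = 11) = e^(−10.4) · 10.4^11/11! ≈ 0.1174.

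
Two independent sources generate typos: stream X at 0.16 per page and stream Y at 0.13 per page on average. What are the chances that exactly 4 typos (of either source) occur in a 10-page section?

Independent Poisson processes superpose: combined rate λ = 0.16 + 0.13 = 0.29 per page.
Over the interval, μ = 0.29 × 10 = 2.9 (a 10-page section = 10 pages).
P(N = 4) = e^(−2.9) · 2.9^4/4! ≈ 0.1622.

0.1622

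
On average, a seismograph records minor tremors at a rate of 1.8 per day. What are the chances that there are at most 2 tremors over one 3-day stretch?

Over the interval, μ = 1.8 × 3 = 5.4 (a 3-day stretch = 3 days).
P(N ≤ 2) = Σ_{j=0}^{2} e^(−μ) μ^j/j! ≈ 0.0948.

0.0948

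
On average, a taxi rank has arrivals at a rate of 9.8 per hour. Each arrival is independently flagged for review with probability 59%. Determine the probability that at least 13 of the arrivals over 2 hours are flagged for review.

Thinning: the arrivals that are flagged for review themselves form a Poisson process with rate 0.59 × 9.8 = 5.782 per hour.
Over the interval, μ = 5.782 × 2 = 11.564 (2 hours).
P(N ≥ 13) = 1 − P(N ≤ 12) ≈ 0.3743.

0.3743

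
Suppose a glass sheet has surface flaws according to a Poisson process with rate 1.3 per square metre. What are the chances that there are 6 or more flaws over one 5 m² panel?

Over the interval, μ = 1.3 × 5 = 6.5 (a 5 m² panel = 5 square metres).
P(N ≥ 6) = 1 − P(N ≤ 5) = 1 − Σ_{j=0}^{5} e^(−μ) μ^j/j! ≈ 0.6310.

0.6310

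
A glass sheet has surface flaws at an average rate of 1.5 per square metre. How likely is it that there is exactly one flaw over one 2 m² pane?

0.1494

Over the interval, μ = 1.5 × 2 = 3 (a 2 m² pane = 2 square metres).
P(N = 1) = e^(−μ) μ^1/1! = e^(−3) · 3^1/1 ≈ 0.1494.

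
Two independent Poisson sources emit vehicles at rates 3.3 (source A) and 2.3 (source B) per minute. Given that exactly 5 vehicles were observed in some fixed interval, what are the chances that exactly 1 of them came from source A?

Given the total, each event is independently from source A with probability p = λ_A/(λ_A+λ_B) = 3.3/5.6 ≈ 0.5893.
So K ~ Binomial(5, 3.3/5.6): P(K = 1) = C(5,1) · (3.3/5.6)^1 · (2.3/5.6)^4 ≈ 0.0838.

0.0838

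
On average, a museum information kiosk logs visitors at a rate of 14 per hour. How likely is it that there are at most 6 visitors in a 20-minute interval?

0.8091

Over the interval, μ = 14 × 1/3 ≈ 4.66667 (a 20-minute interval = 1/3 hours).
P(N ≤ 6) = Σ_{j=0}^{6} e^(−μ) μ^j/j! ≈ 0.8091.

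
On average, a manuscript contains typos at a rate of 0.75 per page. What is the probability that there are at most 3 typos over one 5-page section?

0.4838

Over the interval, μ = 0.75 × 5 = 3.75 (a 5-page section = 5 pages).
P(N ≤ 3) = Σ_{j=0}^{3} e^(−μ) μ^j/j! ≈ 0.4838.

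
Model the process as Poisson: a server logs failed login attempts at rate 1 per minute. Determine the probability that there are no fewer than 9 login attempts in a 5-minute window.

Over the interval, μ = 1 × 5 = 5 (a 5-minute window = 5 minutes).
P(N ≥ 9) = 1 − P(N ≤ 8) = 1 − Σ_{j=0}^{8} e^(−μ) μ^j/j! ≈ 0.0681.

0.0681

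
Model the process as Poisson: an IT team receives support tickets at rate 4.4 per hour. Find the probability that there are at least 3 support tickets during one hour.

0.8149

With mean μ = 4.4 per hour,
P(N ≥ 3) = 1 − P(N ≤ 2) = 1 − Σ_{j=0}^{2} e^(−μ) μ^j/j! ≈ 0.8149.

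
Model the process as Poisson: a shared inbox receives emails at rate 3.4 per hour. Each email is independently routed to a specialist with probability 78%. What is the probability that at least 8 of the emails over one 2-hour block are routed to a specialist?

Thinning: the emails that are routed to a specialist themselves form a Poisson process with rate 0.78 × 3.4 = 2.652 per hour.
Over the interval, μ = 2.652 × 2 = 5.304 (a 2-hour block = 2 hours).
P(N ≥ 8) = 1 − P(N ≤ 7) ≈ 0.1670.

0.1670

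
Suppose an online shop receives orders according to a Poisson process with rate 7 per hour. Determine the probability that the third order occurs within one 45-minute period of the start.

Over the interval, μ = 7 × 0.75 = 5.25 (a 45-minute period = 0.75 hours).
The third arrival falls in the interval iff at least 3 events occur there: P(S_3 ≤ t) = P(N ≥ 3) = 1 − P(N ≤ 2) ≈ 0.8949.

0.8949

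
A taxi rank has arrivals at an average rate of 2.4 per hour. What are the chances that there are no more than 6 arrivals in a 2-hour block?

Over the interval, μ = 2.4 × 2 = 4.8 (a 2-hour block = 2 hours).
P(N ≤ 6) = Σ_{j=0}^{6} e^(−μ) μ^j/j! ≈ 0.7908.

0.7908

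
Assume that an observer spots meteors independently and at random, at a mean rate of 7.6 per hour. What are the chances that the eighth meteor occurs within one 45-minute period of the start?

Over the interval, μ = 7.6 × 0.75 = 5.7 (a 45-minute period = 0.75 hours).
The eighth arrival falls in the interval iff at least 8 events occur there: P(S_8 ≤ t) = P(N ≥ 8) = 1 − P(N ≤ 7) ≈ 0.2159.

0.2159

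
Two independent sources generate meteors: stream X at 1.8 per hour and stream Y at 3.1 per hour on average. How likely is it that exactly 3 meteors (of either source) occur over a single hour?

Independent Poisson processes superpose: combined rate λ = 1.8 + 3.1 = 4.9 per hour.
So μ = 4.9.
P(N = 3) = e^(−4.9) · 4.9^3/3! ≈ 0.1460.

0.1460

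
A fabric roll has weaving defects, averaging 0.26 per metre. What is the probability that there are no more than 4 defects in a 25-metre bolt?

Over the interval, μ = 0.26 × 25 = 6.5 (a 25-metre bolt = 25 metres).
P(N ≤ 4) = Σ_{j=0}^{4} e^(−μ) μ^j/j! ≈ 0.2237.

0.2237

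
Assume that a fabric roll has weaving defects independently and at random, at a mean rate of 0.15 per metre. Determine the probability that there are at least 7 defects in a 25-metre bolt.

Over the interval, μ = 0.15 × 25 = 3.75 (a 25-metre bolt = 25 metres).
P(N ≥ 7) = 1 − P(N ≤ 6) = 1 − Σ_{j=0}^{6} e^(−μ) μ^j/j! ≈ 0.0863.

0.0863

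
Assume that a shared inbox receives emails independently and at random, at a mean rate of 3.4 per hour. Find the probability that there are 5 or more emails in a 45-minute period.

Over the interval, μ = 3.4 × 0.75 = 2.55 (a 45-minute period = 0.75 hours).
P(N ≥ 5) = 1 − P(N ≤ 4) = 1 − Σ_{j=0}^{4} e^(−μ) μ^j/j! ≈ 0.1156.

0.1156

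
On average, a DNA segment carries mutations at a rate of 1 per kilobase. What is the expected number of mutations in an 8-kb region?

8

E[N] = λt = 1 × 8 = 8 (an 8-kb region = 8 kilobases).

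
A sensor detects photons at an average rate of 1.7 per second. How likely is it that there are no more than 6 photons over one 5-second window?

0.2562

Over the interval, μ = 1.7 × 5 = 8.5 (a 5-second window = 5 seconds).
P(N ≤ 6) = Σ_{j=0}^{6} e^(−μ) μ^j/j! ≈ 0.2562.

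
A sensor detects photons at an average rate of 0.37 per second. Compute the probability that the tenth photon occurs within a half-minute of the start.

0.6702

Over the interval, μ = 0.37 × 30 = 11.1 (a half-minute = 30 seconds).
The tenth arrival falls in the interval iff at least 10 events occur there: P(S_10 ≤ t) = P(N ≥ 10) = 1 − P(N ≤ 9) ≈ 0.6702.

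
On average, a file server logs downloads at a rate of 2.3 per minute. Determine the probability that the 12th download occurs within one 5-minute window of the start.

Over the interval, μ = 2.3 × 5 = 11.5 (a 5-minute window = 5 minutes).
The 12th arrival falls in the interval iff at least 12 events occur there: P(S_12 ≤ t) = P(N ≥ 12) = 1 − P(N ≤ 11) ≈ 0.4802.

0.4802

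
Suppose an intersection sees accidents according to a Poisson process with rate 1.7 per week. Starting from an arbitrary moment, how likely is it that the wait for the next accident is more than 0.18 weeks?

0.7364

The wait for the next event is exponential with rate λ = 1.7 per week.
P(T > 0.18) = e^(−λt) = e^(−1.7 × 0.18) = e^(−0.306) ≈ 0.7364.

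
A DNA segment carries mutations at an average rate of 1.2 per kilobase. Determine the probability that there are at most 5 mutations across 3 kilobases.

0.8441

Over the interval, μ = 1.2 × 3 = 3.6 (3 kilobases).
P(N ≤ 5) = Σ_{j=0}^{5} e^(−μ) μ^j/j! ≈ 0.8441.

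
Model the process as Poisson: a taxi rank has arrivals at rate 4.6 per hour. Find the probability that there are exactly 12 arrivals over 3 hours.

0.1011

Over the interval, μ = 4.6 × 3 = 13.8 (3 hours).
P(N = 12) = e^(−μ) μ^12/12! = e^(−13.8) · 13.8^12/479001600 ≈ 0.1011.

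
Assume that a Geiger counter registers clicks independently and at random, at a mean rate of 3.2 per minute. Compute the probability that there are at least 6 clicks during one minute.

0.1054

With mean μ = 3.2 per minute,
P(N ≥ 6) = 1 − P(N ≤ 5) = 1 − Σ_{j=0}^{5} e^(−μ) μ^j/j! ≈ 0.1054.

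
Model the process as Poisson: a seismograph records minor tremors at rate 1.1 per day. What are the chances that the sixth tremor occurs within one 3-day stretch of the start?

0.1171

Over the interval, μ = 1.1 × 3 = 3.3 (a 3-day stretch = 3 days).
The sixth arrival falls in the interval iff at least 6 events occur there: P(S_6 ≤ t) = P(N ≥ 6) = 1 − P(N ≤ 5) ≈ 0.1171.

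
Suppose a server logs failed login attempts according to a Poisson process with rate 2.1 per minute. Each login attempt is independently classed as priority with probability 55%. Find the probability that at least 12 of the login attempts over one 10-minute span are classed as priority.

Thinning: the login attempts that are classed as priority themselves form a Poisson process with rate 0.55 × 2.1 = 1.155 per minute.
Over the interval, μ = 1.155 × 10 = 11.55 (a 10-minute span = 10 minutes).
P(N ≥ 12) = 1 − P(N ≤ 11) ≈ 0.4861.

0.4861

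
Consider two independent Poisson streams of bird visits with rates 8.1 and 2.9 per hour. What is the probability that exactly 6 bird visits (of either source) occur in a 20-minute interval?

0.0863

Independent Poisson processes superpose: combined rate λ = 8.1 + 2.9 = 11 per hour.
Over the interval, μ = 11 × 1/3 ≈ 3.66667 (a 20-minute interval = 1/3 hours).
P(N = 6) = e^(−3.66667) · 3.66667^6/6! ≈ 0.0863.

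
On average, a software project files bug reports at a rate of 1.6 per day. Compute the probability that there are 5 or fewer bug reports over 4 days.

0.3837

Over the interval, μ = 1.6 × 4 = 6.4 (4 days).
P(N ≤ 5) = Σ_{j=0}^{5} e^(−μ) μ^j/j! ≈ 0.3837.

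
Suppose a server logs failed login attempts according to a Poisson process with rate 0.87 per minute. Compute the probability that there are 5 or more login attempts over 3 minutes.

Over the interval, μ = 0.87 × 3 = 2.61 (3 minutes).
P(N ≥ 5) = 1 − P(N ≤ 4) = 1 − Σ_{j=0}^{4} e^(−μ) μ^j/j! ≈ 0.1240.

0.1240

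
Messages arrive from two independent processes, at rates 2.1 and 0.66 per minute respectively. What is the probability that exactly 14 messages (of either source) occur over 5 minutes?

0.1058

Independent Poisson processes superpose: combined rate λ = 2.1 + 0.66 = 2.76 per minute.
Over the interval, μ = 2.76 × 5 = 13.8 (5 minutes).
P(N = 14) = e^(−13.8) · 13.8^14/14! ≈ 0.1058.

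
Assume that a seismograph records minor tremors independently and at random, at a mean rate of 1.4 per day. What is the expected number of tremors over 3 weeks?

29.4

E[N] = λt = 1.4 × 21 = 29.4 (3 weeks = 21 days).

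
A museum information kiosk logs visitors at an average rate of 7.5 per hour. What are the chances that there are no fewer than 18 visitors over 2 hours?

Over the interval, μ = 7.5 × 2 = 15 (2 hours).
P(N ≥ 18) = 1 − P(N ≤ 17) = 1 − Σ_{j=0}^{17} e^(−μ) μ^j/j! ≈ 0.2511.

0.2511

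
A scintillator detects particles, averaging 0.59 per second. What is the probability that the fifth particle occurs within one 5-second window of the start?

Over the interval, μ = 0.59 × 5 = 2.95 (a 5-second window = 5 seconds).
The fifth arrival falls in the interval iff at least 5 events occur there: P(S_5 ≤ t) = P(N ≥ 5) = 1 − P(N ≤ 4) ≈ 0.1764.

0.1764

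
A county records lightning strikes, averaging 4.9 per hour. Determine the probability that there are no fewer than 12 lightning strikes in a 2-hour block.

Over the interval, μ = 4.9 × 2 = 9.8 (a 2-hour block = 2 hours).
P(N ≥ 12) = 1 − P(N ≤ 11) = 1 − Σ_{j=0}^{11} e^(−μ) μ^j/j! ≈ 0.2807.

0.2807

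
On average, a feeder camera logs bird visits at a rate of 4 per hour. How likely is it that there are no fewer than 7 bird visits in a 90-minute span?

0.3937

Over the interval, μ = 4 × 1.5 = 6 (a 90-minute span = 1.5 hours).
P(N ≥ 7) = 1 − P(N ≤ 6) = 1 − Σ_{j=0}^{6} e^(−μ) μ^j/j! ≈ 0.3937.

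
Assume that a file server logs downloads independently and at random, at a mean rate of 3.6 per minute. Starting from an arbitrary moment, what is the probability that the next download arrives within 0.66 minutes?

0.9071

Inter-arrival times are exponential with rate λ = 3.6 per minute.
P(T ≤ 0.66) = 1 − e^(−λt) = 1 − e^(−3.6 × 0.66) = 1 − e^(−2.376) ≈ 0.9071.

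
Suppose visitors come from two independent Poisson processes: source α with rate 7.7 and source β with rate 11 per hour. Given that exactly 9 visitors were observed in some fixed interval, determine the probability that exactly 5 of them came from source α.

Given the total, each event is independently from source α with probability p = λ_α/(λ_α+λ_β) = 7.7/18.7 ≈ 0.4118.
So K ~ Binomial(9, 7.7/18.7): P(K = 5) = C(9,5) · (7.7/18.7)^5 · (11/18.7)^4 ≈ 0.1786.

0.1786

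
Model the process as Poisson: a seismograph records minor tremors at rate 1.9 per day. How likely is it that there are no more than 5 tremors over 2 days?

Over the interval, μ = 1.9 × 2 = 3.8 (2 days).
P(N ≤ 5) = Σ_{j=0}^{5} e^(−μ) μ^j/j! ≈ 0.8156.

0.8156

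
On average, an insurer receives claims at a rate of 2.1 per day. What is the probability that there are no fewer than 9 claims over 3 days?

Over the interval, μ = 2.1 × 3 = 6.3 (3 days).
P(N ≥ 9) = 1 − P(N ≤ 8) = 1 − Σ_{j=0}^{8} e^(−μ) μ^j/j! ≈ 0.1852.

0.1852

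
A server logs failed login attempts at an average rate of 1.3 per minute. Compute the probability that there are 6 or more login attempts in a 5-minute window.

0.6310

Over the interval, μ = 1.3 × 5 = 6.5 (a 5-minute window = 5 minutes).
P(N ≥ 6) = 1 − P(N ≤ 5) = 1 − Σ_{j=0}^{5} e^(−μ) μ^j/j! ≈ 0.6310.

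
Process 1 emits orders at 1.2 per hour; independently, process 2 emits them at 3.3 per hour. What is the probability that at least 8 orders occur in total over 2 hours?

Independent Poisson processes superpose: combined rate λ = 1.2 + 3.3 = 4.5 per hour.
Over the interval, μ = 4.5 × 2 = 9 (2 hours).
P(N ≥ 8) = 1 − P(N ≤ 7) ≈ 0.6761.

0.6761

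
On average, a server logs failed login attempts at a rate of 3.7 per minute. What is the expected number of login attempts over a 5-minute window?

E[N] = λt = 3.7 × 5 = 18.5 (a 5-minute window = 5 minutes).

18.5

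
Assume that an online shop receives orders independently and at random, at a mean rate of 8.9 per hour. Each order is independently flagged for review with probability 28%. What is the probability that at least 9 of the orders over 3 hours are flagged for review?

Thinning: the orders that are flagged for review themselves form a Poisson process with rate 0.28 × 8.9 = 2.492 per hour.
Over the interval, μ = 2.492 × 3 = 7.476 (3 hours).
P(N ≥ 9) = 1 − P(N ≤ 8) ≈ 0.3347.

0.3347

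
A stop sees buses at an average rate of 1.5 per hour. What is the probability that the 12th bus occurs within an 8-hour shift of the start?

0.5384

Over the interval, μ = 1.5 × 8 = 12 (an 8-hour shift = 8 hours).
The 12th arrival falls in the interval iff at least 12 events occur there: P(S_12 ≤ t) = P(N ≥ 12) = 1 − P(N ≤ 11) ≈ 0.5384.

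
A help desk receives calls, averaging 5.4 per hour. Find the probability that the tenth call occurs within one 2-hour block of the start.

0.6374

Over the interval, μ = 5.4 × 2 = 10.8 (a 2-hour block = 2 hours).
The tenth arrival falls in the interval iff at least 10 events occur there: P(S_10 ≤ t) = P(N ≥ 10) = 1 − P(N ≤ 9) ≈ 0.6374.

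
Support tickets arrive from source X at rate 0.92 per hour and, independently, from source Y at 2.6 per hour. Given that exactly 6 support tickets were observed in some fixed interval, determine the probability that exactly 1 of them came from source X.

0.3448

Given the total, each event is independently from source X with probability p = λ_X/(λ_X+λ_Y) = 0.92/3.52 ≈ 0.2614.
So K ~ Binomial(6, 0.92/3.52): P(K = 1) = C(6,1) · (0.92/3.52)^1 · (2.6/3.52)^5 ≈ 0.3448.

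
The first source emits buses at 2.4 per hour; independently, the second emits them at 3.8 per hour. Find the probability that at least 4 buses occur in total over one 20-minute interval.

0.1551

Independent Poisson processes superpose: combined rate λ = 2.4 + 3.8 = 6.2 per hour.
Over the interval, μ = 6.2 × 1/3 ≈ 2.06667 (a 20-minute interval = 1/3 hours).
P(N ≥ 4) = 1 − P(N ≤ 3) ≈ 0.1551.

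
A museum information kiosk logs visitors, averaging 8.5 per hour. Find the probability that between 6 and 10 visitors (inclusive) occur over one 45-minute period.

Over the interval, μ = 8.5 × 0.75 = 6.375 (a 45-minute period = 0.75 hours).
P(6 ≤ N ≤ 10) = Σ_{j=6}^{10} e^(−6.375) · 6.375^j/j! ≈ 0.5524.

0.5524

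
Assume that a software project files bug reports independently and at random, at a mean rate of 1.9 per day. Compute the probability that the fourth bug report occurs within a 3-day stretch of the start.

0.8200

Over the interval, μ = 1.9 × 3 = 5.7 (a 3-day stretch = 3 days).
The fourth arrival falls in the interval iff at least 4 events occur there: P(S_4 ≤ t) = P(N ≥ 4) = 1 − P(N ≤ 3) ≈ 0.8200.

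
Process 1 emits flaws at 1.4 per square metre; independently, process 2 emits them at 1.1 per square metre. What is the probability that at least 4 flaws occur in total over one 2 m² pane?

Independent Poisson processes superpose: combined rate λ = 1.4 + 1.1 = 2.5 per square metre.
Over the interval, μ = 2.5 × 2 = 5 (a 2 m² pane = 2 square metres).
P(N ≥ 4) = 1 − P(N ≤ 3) ≈ 0.7350.

0.7350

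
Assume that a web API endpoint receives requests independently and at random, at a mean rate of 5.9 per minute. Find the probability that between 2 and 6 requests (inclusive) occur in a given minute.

With mean μ = 5.9 per minute,
P(2 ≤ N ≤ 6) = Σ_{j=2}^{6} e^(−5.9) · 5.9^j/j! ≈ 0.6035.

0.6035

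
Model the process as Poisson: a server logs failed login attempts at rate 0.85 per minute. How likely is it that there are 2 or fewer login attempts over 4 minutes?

0.3397

Over the interval, μ = 0.85 × 4 = 3.4 (4 minutes).
P(N ≤ 2) = Σ_{j=0}^{2} e^(−μ) μ^j/j! ≈ 0.3397.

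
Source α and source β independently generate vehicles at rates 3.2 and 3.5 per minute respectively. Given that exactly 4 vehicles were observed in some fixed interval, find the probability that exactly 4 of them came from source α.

Given the total, each event is independently from source α with probability p = λ_α/(λ_α+λ_β) = 3.2/6.7 ≈ 0.4776.
So K ~ Binomial(4, 3.2/6.7): P(K = 4) = C(4,4) · (3.2/6.7)^4 · (3.5/6.7)^0 ≈ 0.0520.

0.0520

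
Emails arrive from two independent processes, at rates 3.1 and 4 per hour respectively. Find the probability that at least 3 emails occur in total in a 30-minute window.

0.6883

Independent Poisson processes superpose: combined rate λ = 3.1 + 4 = 7.1 per hour.
Over the interval, μ = 7.1 × 0.5 = 3.55 (a 30-minute window = 0.5 hours).
P(N ≥ 3) = 1 − P(N ≤ 2) ≈ 0.6883.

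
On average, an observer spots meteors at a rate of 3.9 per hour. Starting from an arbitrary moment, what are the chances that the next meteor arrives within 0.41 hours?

Inter-arrival times are exponential with rate λ = 3.9 per hour.
P(T ≤ 0.41) = 1 − e^(−λt) = 1 − e^(−3.9 × 0.41) = 1 − e^(−1.599) ≈ 0.7979.

0.7979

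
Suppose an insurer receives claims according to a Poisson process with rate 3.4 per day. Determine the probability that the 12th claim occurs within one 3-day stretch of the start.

Over the interval, μ = 3.4 × 3 = 10.2 (a 3-day stretch = 3 days).
The 12th arrival falls in the interval iff at least 12 events occur there: P(S_12 ≤ t) = P(N ≥ 12) = 1 − P(N ≤ 11) ≈ 0.3262.

0.3262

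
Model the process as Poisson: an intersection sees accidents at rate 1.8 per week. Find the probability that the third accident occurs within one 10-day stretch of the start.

Over the interval, μ = 1.8 × 10/7 ≈ 2.57143 (a 10-day stretch = 10/7 weeks).
The third arrival falls in the interval iff at least 3 events occur there: P(S_3 ≤ t) = P(N ≥ 3) = 1 − P(N ≤ 2) ≈ 0.4744.

0.4744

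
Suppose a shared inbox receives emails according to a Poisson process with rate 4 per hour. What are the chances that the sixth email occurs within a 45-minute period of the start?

0.0839

Over the interval, μ = 4 × 0.75 = 3 (a 45-minute period = 0.75 hours).
The sixth arrival falls in the interval iff at least 6 events occur there: P(S_6 ≤ t) = P(N ≥ 6) = 1 − P(N ≤ 5) ≈ 0.0839.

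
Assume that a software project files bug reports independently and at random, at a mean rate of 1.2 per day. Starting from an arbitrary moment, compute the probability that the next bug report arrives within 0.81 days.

0.6217

Inter-arrival times are exponential with rate λ = 1.2 per day.
P(T ≤ 0.81) = 1 − e^(−λt) = 1 − e^(−1.2 × 0.81) = 1 − e^(−0.972) ≈ 0.6217.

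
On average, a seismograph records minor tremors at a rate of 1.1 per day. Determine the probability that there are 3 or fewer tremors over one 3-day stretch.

Over the interval, μ = 1.1 × 3 = 3.3 (a 3-day stretch = 3 days).
P(N ≤ 3) = Σ_{j=0}^{3} e^(−μ) μ^j/j! ≈ 0.5803.

0.5803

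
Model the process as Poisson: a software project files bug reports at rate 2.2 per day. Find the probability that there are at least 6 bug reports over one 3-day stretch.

Over the interval, μ = 2.2 × 3 = 6.6 (a 3-day stretch = 3 days).
P(N ≥ 6) = 1 − P(N ≤ 5) = 1 − Σ_{j=0}^{5} e^(−μ) μ^j/j! ≈ 0.6453.

0.6453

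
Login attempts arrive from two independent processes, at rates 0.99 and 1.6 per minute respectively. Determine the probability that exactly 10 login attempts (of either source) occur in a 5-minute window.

Independent Poisson processes superpose: combined rate λ = 0.99 + 1.6 = 2.59 per minute.
Over the interval, μ = 2.59 × 5 = 12.95 (a 5-minute window = 5 minutes).
P(N = 10) = e^(−12.95) · 12.95^10/10! ≈ 0.0869.

0.0869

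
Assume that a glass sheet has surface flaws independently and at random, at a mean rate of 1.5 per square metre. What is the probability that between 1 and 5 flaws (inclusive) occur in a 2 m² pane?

0.8663

Over the interval, μ = 1.5 × 2 = 3 (a 2 m² pane = 2 square metres).
P(1 ≤ N ≤ 5) = Σ_{j=1}^{5} e^(−3) · 3^j/j! ≈ 0.8663.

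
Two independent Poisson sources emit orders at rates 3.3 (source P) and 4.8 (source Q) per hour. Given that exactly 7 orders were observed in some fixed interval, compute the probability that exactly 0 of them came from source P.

0.0257

Given the total, each event is independently from source P with probability p = λ_P/(λ_P+λ_Q) = 3.3/8.1 ≈ 0.4074.
So K ~ Binomial(7, 3.3/8.1): P(K = 0) = C(7,0) · (3.3/8.1)^0 · (4.8/8.1)^7 ≈ 0.0257.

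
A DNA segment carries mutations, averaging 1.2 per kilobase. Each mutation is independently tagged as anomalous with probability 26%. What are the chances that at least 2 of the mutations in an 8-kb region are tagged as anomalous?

Thinning: the mutations that are tagged as anomalous themselves form a Poisson process with rate 0.26 × 1.2 = 0.312 per kilobase.
Over the interval, μ = 0.312 × 8 = 2.496 (an 8-kb region = 8 kilobases).
P(N ≥ 2) = 1 − P(N ≤ 1) ≈ 0.7119.

0.7119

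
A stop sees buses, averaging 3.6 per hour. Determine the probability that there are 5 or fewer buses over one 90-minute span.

Over the interval, μ = 3.6 × 1.5 = 5.4 (a 90-minute span = 1.5 hours).
P(N ≤ 5) = Σ_{j=0}^{5} e^(−μ) μ^j/j! ≈ 0.5461.

0.5461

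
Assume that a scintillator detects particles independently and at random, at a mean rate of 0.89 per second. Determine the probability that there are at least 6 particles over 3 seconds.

0.0544

Over the interval, μ = 0.89 × 3 = 2.67 (3 seconds).
P(N ≥ 6) = 1 − P(N ≤ 5) = 1 − Σ_{j=0}^{5} e^(−μ) μ^j/j! ≈ 0.0544.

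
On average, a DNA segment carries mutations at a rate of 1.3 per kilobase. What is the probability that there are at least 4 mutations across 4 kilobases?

Over the interval, μ = 1.3 × 4 = 5.2 (4 kilobases).
P(N ≥ 4) = 1 − P(N ≤ 3) = 1 − Σ_{j=0}^{3} e^(−μ) μ^j/j! ≈ 0.7619.

0.7619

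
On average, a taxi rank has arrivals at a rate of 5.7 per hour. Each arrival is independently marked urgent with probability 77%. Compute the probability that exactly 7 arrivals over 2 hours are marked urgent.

0.1228

Thinning: the arrivals that are marked urgent themselves form a Poisson process with rate 0.77 × 5.7 = 4.389 per hour.
Over the interval, μ = 4.389 × 2 = 8.778 (2 hours).
P(N = 7) = e^(−8.778) · 8.778^7/7! ≈ 0.1228.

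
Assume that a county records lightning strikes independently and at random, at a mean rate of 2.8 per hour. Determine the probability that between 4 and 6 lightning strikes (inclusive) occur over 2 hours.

0.4796

Over the interval, μ = 2.8 × 2 = 5.6 (2 hours).
P(4 ≤ N ≤ 6) = Σ_{j=4}^{6} e^(−5.6) · 5.6^j/j! ≈ 0.4796.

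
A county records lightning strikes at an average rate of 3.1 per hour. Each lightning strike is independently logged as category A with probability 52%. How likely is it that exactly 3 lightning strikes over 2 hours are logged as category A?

Thinning: the lightning strikes that are logged as category A themselves form a Poisson process with rate 0.52 × 3.1 = 1.612 per hour.
Over the interval, μ = 1.612 × 2 = 3.224 (2 hours).
P(N = 3) = e^(−3.224) · 3.224^3/3! ≈ 0.2223.

0.2223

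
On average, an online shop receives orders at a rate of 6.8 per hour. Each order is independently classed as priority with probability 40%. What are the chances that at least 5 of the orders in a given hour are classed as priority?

0.1401

Thinning: the orders that are classed as priority themselves form a Poisson process with rate 0.4 × 6.8 = 2.72 per hour.
So μ = 2.72.
P(N ≥ 5) = 1 − P(N ≤ 4) ≈ 0.1401.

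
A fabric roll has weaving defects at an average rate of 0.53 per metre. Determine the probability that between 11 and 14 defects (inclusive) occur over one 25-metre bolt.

Over the interval, μ = 0.53 × 25 = 13.25 (a 25-metre bolt = 25 metres).
P(11 ≤ N ≤ 14) = Σ_{j=11}^{14} e^(−13.25) · 13.25^j/j! ≈ 0.4186.

0.4186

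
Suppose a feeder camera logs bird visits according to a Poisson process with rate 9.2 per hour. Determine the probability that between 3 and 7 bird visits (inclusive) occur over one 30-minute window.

0.7423

Over the interval, μ = 9.2 × 0.5 = 4.6 (a 30-minute window = 0.5 hours).
P(3 ≤ N ≤ 7) = Σ_{j=3}^{7} e^(−4.6) · 4.6^j/j! ≈ 0.7423.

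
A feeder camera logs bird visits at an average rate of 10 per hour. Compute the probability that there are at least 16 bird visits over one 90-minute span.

0.4319

Over the interval, μ = 10 × 1.5 = 15 (a 90-minute span = 1.5 hours).
P(N ≥ 16) = 1 − P(N ≤ 15) = 1 − Σ_{j=0}^{15} e^(−μ) μ^j/j! ≈ 0.4319.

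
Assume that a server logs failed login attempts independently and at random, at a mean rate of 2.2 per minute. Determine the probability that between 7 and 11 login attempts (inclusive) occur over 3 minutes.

0.4519

Over the interval, μ = 2.2 × 3 = 6.6 (3 minutes).
P(7 ≤ N ≤ 11) = Σ_{j=7}^{11} e^(−6.6) · 6.6^j/j! ≈ 0.4519.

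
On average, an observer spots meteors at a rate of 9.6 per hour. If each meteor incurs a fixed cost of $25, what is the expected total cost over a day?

$5760

E[N] = 9.6 × 24 = 230.4 (a day = 24 hours); E[cost] = 230.4 × $25 = $5760.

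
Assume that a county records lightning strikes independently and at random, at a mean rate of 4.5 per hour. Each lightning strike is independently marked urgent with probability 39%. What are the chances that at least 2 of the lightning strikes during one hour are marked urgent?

0.5236

Thinning: the lightning strikes that are marked urgent themselves form a Poisson process with rate 0.39 × 4.5 = 1.755 per hour.
So μ = 1.755.
P(N ≥ 2) = 1 − P(N ≤ 1) ≈ 0.5236.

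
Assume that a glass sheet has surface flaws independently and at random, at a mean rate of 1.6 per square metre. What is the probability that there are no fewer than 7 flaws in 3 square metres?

0.2092

Over the interval, μ = 1.6 × 3 = 4.8 (3 square metres).
P(N ≥ 7) = 1 − P(N ≤ 6) = 1 − Σ_{j=0}^{6} e^(−μ) μ^j/j! ≈ 0.2092.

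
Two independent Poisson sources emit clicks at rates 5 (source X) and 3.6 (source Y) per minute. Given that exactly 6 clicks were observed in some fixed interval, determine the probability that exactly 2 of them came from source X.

Given the total, each event is independently from source X with probability p = λ_X/(λ_X+λ_Y) = 5/8.6 ≈ 0.5814.
So K ~ Binomial(6, 5/8.6): P(K = 2) = C(6,2) · (5/8.6)^2 · (3.6/8.6)^4 ≈ 0.1557.

0.1557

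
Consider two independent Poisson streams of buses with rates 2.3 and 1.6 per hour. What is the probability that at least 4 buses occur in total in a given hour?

Independent Poisson processes superpose: combined rate λ = 2.3 + 1.6 = 3.9 per hour.
So μ = 3.9.
P(N ≥ 4) = 1 − P(N ≤ 3) ≈ 0.5468.

0.5468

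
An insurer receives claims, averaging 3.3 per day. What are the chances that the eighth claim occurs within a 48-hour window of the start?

Over the interval, μ = 3.3 × 2 = 6.6 (a 48-hour window = 2 days).
The eighth arrival falls in the interval iff at least 8 events occur there: P(S_8 ≤ t) = P(N ≥ 8) = 1 − P(N ≤ 7) ≈ 0.3419.

0.3419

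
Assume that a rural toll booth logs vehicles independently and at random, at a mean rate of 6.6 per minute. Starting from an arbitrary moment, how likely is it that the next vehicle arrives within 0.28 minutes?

Inter-arrival times are exponential with rate λ = 6.6 per minute.
P(T ≤ 0.28) = 1 − e^(−λt) = 1 − e^(−6.6 × 0.28) = 1 − e^(−1.848) ≈ 0.8424.

0.8424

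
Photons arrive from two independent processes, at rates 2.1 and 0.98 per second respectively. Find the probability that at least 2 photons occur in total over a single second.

Independent Poisson processes superpose: combined rate λ = 2.1 + 0.98 = 3.08 per second.
So μ = 3.08.
P(N ≥ 2) = 1 − P(N ≤ 1) ≈ 0.8125.

0.8125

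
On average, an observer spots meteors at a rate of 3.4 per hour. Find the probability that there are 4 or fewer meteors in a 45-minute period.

0.8844

Over the interval, μ = 3.4 × 0.75 = 2.55 (a 45-minute period = 0.75 hours).
P(N ≤ 4) = Σ_{j=0}^{4} e^(−μ) μ^j/j! ≈ 0.8844.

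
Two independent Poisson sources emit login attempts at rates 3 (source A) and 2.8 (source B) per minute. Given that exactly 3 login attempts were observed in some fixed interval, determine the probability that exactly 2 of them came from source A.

Given the total, each event is independently from source A with probability p = λ_A/(λ_A+λ_B) = 3/5.8 ≈ 0.5172.
So K ~ Binomial(3, 3/5.8): P(K = 2) = C(3,2) · (3/5.8)^2 · (2.8/5.8)^1 ≈ 0.3875.

0.3875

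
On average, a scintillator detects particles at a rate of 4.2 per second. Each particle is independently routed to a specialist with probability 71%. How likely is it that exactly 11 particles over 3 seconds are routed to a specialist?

0.0958

Thinning: the particles that are routed to a specialist themselves form a Poisson process with rate 0.71 × 4.2 = 2.982 per second.
Over the interval, μ = 2.982 × 3 = 8.946 (3 seconds).
P(N = 11) = e^(−8.946) · 8.946^11/11! ≈ 0.0958.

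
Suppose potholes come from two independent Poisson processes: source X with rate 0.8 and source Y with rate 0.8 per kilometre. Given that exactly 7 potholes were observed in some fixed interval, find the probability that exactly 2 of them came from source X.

0.1641

Given the total, each event is independently from source X with probability p = λ_X/(λ_X+λ_Y) = 0.8/1.6 = 0.5000.
So K ~ Binomial(7, 0.8/1.6): P(K = 2) = C(7,2) · (0.8/1.6)^2 · (0.8/1.6)^5 ≈ 0.1641.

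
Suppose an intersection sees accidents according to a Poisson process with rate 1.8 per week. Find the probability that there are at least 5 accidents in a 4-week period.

Over the interval, μ = 1.8 × 4 = 7.2 (a 4-week period = 4 weeks).
P(N ≥ 5) = 1 − P(N ≤ 4) = 1 − Σ_{j=0}^{4} e^(−μ) μ^j/j! ≈ 0.8445.

0.8445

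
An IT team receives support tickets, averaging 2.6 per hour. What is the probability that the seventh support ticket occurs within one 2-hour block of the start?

0.2676

Over the interval, μ = 2.6 × 2 = 5.2 (a 2-hour block = 2 hours).
The seventh arrival falls in the interval iff at least 7 events occur there: P(S_7 ≤ t) = P(N ≥ 7) = 1 − P(N ≤ 6) ≈ 0.2676.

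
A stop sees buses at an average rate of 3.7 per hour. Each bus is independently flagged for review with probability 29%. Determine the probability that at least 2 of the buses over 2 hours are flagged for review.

0.6321

Thinning: the buses that are flagged for review themselves form a Poisson process with rate 0.29 × 3.7 = 1.073 per hour.
Over the interval, μ = 1.073 × 2 = 2.146 (2 hours).
P(N ≥ 2) = 1 − P(N ≤ 1) ≈ 0.6321.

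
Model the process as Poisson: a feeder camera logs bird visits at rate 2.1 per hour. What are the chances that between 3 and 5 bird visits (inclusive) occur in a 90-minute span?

0.5098

Over the interval, μ = 2.1 × 1.5 = 3.15 (a 90-minute span = 1.5 hours).
P(3 ≤ N ≤ 5) = Σ_{j=3}^{5} e^(−3.15) · 3.15^j/j! ≈ 0.5098.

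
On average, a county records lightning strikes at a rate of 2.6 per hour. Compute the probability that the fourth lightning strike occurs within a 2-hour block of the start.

0.7619

Over the interval, μ = 2.6 × 2 = 5.2 (a 2-hour block = 2 hours).
The fourth arrival falls in the interval iff at least 4 events occur there: P(S_4 ≤ t) = P(N ≥ 4) = 1 − P(N ≤ 3) ≈ 0.7619.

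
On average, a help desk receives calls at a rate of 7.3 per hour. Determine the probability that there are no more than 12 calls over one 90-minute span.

Over the interval, μ = 7.3 × 1.5 = 10.95 (a 90-minute span = 1.5 hours).
P(N ≤ 12) = Σ_{j=0}^{12} e^(−μ) μ^j/j! ≈ 0.6942.

0.6942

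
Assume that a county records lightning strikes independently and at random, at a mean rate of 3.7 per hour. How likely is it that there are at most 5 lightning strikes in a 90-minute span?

0.5204

Over the interval, μ = 3.7 × 1.5 = 5.55 (a 90-minute span = 1.5 hours).
P(N ≤ 5) = Σ_{j=0}^{5} e^(−μ) μ^j/j! ≈ 0.5204.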